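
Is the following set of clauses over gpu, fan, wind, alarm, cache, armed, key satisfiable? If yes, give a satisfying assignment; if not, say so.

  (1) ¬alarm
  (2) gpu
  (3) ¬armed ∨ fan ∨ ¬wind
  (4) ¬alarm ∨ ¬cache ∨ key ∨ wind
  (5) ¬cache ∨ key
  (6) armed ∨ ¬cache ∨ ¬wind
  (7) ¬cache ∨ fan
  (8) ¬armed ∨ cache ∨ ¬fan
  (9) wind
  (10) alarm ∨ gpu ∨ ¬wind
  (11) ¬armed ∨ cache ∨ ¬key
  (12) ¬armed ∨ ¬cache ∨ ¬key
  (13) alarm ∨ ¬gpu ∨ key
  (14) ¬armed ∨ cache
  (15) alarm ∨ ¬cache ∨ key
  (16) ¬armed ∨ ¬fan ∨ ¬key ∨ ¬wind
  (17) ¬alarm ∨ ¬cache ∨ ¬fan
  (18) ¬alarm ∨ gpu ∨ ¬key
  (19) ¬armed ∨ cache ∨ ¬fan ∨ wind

Unit clause (¬alarm) forces alarm = False.
Unit clause (gpu) forces gpu = True.
Unit clause (wind) forces wind = True.
In (alarm ∨ ¬gpu ∨ key) only key is left, so key = True.
Set fan = False.
  then (¬armed ∨ fan ∨ ¬wind) forces armed = False.
  then (armed ∨ ¬cache ∨ ¬wind) forces cache = False.
All clauses satisfied.

gpu=T; fan=F; wind=T; alarm=F; cache=F; armed=F; key=T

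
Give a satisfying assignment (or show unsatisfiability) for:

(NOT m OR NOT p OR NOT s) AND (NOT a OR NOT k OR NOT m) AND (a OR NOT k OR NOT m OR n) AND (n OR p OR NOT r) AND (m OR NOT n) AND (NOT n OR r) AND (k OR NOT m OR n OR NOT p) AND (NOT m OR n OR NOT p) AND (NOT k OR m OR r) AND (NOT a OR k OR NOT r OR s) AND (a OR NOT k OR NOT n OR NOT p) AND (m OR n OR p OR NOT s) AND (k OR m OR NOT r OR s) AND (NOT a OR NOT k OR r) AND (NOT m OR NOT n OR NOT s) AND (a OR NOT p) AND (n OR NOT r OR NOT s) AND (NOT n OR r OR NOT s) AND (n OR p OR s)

Set m = True.
Set k = False.
Try p = True:
  (NOT m OR NOT p OR NOT s) forces s = False.
  (k OR NOT m OR n OR NOT p) forces n = True.
  (NOT n OR r) forces r = True.
  (NOT a OR k OR NOT r OR s) forces a = False.
  clause (a OR NOT p) is falsified — backtrack.
So p = False.
Set n = False.
  then (n OR p OR NOT r) forces r = False.
  then (n OR p OR s) forces s = True.
Set a = False.
All clauses satisfied.

m: True; k: False; p: False; n: False; s: True; a: False; r: False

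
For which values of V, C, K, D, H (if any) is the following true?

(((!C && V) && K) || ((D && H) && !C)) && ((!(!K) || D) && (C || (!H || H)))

V: True, C: False, K: True, D: True, H: True

  ((!C && V) && K) || ((D && H) && !C) = True
    (!C && V) && K = True
      !C && V = True
        !C = True
    (D && H) && !C = True
      D && H = True
      !C = True
  (!(!K) || D) && (C || (!H || H)) = True
    !(!K) || D = True
      !(!K) = True
        !K = False
    C || (!H || H) = True
      !H || H = True
        !H = False
Both conjuncts True, so the formula holds.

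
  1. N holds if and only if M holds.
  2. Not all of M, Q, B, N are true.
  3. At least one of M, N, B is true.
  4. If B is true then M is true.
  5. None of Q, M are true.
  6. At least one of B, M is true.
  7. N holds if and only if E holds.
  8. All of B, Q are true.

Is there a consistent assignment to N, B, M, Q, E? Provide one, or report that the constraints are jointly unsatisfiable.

Case Q = True:
  Constraint (5) is violated (Q=T) — contradiction.
Case Q = False:
  Constraint (8) is violated (Q=F) — contradiction.
Both cases fail — unsatisfiable.

Unsatisfiable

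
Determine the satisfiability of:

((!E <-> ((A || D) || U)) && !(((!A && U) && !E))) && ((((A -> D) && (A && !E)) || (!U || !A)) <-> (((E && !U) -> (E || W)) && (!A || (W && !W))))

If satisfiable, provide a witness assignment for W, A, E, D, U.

W=T, A=F, E=T, D=F, U=F

  (!E <-> ((A || D) || U)) && !(((!A && U) && !E)) = True
    !E <-> ((A || D) || U) = True
      !E = False
      (A || D) || U = False
        A || D = False
    !(((!A && U) && !E)) = True
      (!A && U) && !E = False
        !A && U = False
          !A = True
        !E = False
  (((A -> D) && (A && !E)) || (!U || !A)) <-> (((E && !U) -> (E || W)) && (!A || (W && !W))) = True
    ((A -> D) && (A && !E)) || (!U || !A) = True
      (A -> D) && (A && !E) = False
        A -> D = True
        A && !E = False
          !E = False
      !U || !A = True
        !U = True
        !A = True
    ((E && !U) -> (E || W)) && (!A || (W && !W)) = True
      (E && !U) -> (E || W) = True
        E && !U = True
          !U = True
        E || W = True
      !A || (W && !W) = True
        !A = True
        W && !W = False
          !W = False
Both conjuncts True, so the formula holds.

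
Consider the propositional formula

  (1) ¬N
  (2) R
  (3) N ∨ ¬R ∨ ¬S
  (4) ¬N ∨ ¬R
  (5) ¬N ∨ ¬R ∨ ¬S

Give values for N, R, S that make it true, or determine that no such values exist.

N: False; R: True; S: False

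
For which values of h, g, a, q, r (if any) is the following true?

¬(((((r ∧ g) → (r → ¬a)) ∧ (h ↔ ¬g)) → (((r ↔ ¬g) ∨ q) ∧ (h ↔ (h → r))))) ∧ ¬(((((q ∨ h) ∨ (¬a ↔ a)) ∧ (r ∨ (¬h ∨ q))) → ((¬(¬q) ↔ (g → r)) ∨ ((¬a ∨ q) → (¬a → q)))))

Unsatisfiable

Case a = True: the conjunct ¬(((((q ∨ h) ∨ (¬a ↔ a)) ∧ (r ∨ (¬h ∨ q))) → ((¬(¬q) ↔ (g → r)) ∨ ((¬a ∨ q) → (¬a → q))))) becomes ¬((((q ∨ h) ∧ (r ∨ (¬h ∨ q))) → True)) = False.
Case a = False: the formula simplifies to ¬(((h ↔ ¬g) → (((r ↔ ¬g) ∨ q) ∧ (h ↔ (h → r))))) ∧ ¬((((q ∨ h) ∧ (r ∨ (¬h ∨ q))) → ((¬(¬q) ↔ (g → r)) ∨ q))).
  q = True: the conjunct ¬((((q ∨ h) ∧ (r ∨ (¬h ∨ q))) → ((¬(¬q) ↔ (g → r)) ∨ q))) becomes ¬((True → True)) = False.
  q = False: simplifies to ¬(((h ↔ ¬g) → ((r ↔ ¬g) ∧ (h ↔ (h → r))))) ∧ ¬(((h ∧ (r ∨ ¬h)) → ¬((g → r)))).
    h = True: simplifies to ¬((¬g → ((r ↔ ¬g) ∧ r))) ∧ ¬((r → ¬((g → r)))).
      r = True: simplifies to ¬((¬g → ¬g)).
        g = True: this becomes ¬((False → False)) = False.
        g = False: this becomes ¬((True → True)) = False.
      r = False: the conjunct ¬((r → ¬((g → r)))) becomes ¬((False → ¬(¬g))) = False.
    h = False: the conjunct ¬(((h ∧ (r ∨ ¬h)) → ¬((g → r)))) becomes ¬((False → ¬((g → r)))) = False.
Both cases fail — unsatisfiable.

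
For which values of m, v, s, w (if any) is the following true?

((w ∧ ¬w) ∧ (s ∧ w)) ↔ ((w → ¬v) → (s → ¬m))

m = True, v = False, s = True, w = False

  ((w ∧ ¬w) ∧ (s ∧ w)) ↔ ((w → ¬v) → (s → ¬m)) = True
    (w ∧ ¬w) ∧ (s ∧ w) = False
      w ∧ ¬w = False
        ¬w = True
      s ∧ w = False
    (w → ¬v) → (s → ¬m) = False
      w → ¬v = True
        ¬v = True
      s → ¬m = False
        ¬m = False
The formula evaluates to True.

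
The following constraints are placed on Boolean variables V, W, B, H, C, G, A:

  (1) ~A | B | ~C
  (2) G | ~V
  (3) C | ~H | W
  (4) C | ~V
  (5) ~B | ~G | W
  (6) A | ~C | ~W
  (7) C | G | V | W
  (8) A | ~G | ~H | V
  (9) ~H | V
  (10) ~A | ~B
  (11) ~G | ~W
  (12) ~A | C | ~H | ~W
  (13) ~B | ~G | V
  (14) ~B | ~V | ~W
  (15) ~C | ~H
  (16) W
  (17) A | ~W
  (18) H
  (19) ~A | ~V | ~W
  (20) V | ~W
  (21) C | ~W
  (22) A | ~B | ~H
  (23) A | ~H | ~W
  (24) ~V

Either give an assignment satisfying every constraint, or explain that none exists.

UNSATISFIABLE

Case V = True:
  Clause (~V) is falsified — contradiction.
Case V = False:
  (~H | V) forces H = False.
  Clause (H) is falsified — contradiction.
Both cases fail, so the formula is unsatisfiable.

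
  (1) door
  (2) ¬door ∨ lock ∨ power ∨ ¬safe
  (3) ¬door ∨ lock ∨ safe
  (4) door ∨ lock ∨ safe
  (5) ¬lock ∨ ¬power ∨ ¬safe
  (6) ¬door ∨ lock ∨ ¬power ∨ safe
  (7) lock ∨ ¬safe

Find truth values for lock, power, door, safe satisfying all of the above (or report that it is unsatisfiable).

Unit clause (door) forces door = True.
Try lock = False:
  (¬door ∨ lock ∨ safe) forces safe = True.
  clause (lock ∨ ¬safe) is falsified — backtrack.
So lock = True.
Set power = False.
Set safe = False.
All clauses satisfied.

lock: True, power: False, door: True, safe: False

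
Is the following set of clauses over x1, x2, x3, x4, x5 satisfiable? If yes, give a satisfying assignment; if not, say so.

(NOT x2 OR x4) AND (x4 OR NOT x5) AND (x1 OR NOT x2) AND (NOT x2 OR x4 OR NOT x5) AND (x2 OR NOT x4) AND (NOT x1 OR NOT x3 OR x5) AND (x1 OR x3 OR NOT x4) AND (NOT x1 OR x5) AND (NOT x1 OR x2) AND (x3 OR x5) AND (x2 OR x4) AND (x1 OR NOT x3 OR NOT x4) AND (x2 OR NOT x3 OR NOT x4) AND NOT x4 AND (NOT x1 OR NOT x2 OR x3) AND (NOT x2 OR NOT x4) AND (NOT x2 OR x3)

UNSATISFIABLE

Case x4 = True:
  Clause (NOT x4) is falsified — contradiction.
Case x4 = False:
  (NOT x2 OR x4) forces x2 = False.
  Clause (x2 OR x4) is falsified — contradiction.
Both cases fail, so the formula is unsatisfiable.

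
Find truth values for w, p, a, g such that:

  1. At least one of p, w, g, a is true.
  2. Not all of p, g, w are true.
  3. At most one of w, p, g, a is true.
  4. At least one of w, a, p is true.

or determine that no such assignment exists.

w: False, p: False, a: True, g: False

  (1) {p, w, g, a}: 1 true — at least one ✓
  (2) {p, g, w}: 0/3 true — not all ✓
  (3) {w, p, g, a}: 1 true — at most one ✓
  (4) {w, a, p}: 1 true — at least one ✓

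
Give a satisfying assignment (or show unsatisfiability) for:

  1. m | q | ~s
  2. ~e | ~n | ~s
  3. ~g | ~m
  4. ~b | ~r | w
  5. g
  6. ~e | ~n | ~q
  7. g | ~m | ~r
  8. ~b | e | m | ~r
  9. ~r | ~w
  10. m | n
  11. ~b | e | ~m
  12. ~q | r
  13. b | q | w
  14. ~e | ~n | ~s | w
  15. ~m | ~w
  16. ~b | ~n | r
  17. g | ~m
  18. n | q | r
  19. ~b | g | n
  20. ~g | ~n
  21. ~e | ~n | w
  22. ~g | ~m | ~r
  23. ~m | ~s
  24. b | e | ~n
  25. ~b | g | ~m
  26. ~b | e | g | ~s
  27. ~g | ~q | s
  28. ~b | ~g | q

Case g = True:
  (~g | ~m) forces m = False.
  (m | n) forces n = True.
  Clause (~g | ~n) is falsified — contradiction.
Case g = False:
  Clause (g) is falsified — contradiction.
Both cases fail, so the formula is unsatisfiable.

Unsatisfiable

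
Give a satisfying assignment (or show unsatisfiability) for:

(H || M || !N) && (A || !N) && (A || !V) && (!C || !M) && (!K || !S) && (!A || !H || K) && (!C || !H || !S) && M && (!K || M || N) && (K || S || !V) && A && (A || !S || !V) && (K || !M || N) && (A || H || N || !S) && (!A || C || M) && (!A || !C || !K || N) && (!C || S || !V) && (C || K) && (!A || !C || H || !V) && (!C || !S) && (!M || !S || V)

N: False; K: True; M: True; C: False; H: False; V: False; A: True; S: False

Unit clause (M) forces M = True.
Unit clause (A) forces A = True.
In (!C || !M) only !C is left, so C = False.
In (C || K) only K is left, so K = True.
In (!K || !S) only !S is left, so S = False.
Set N = False.
Set H = False.
Set V = False.
All clauses satisfied.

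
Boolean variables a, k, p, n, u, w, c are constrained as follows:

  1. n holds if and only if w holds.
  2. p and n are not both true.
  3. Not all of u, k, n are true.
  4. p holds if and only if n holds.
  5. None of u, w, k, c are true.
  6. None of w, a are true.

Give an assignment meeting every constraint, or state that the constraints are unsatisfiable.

a: False; k: False; p: False; n: False; u: False; w: False; c: False

  (1) n=F, w=F — same ✓
  (2) p=F, n=F — not both ✓
  (3) {u, k, n}: 0/3 true — not all ✓
  (4) p=F, n=F — same ✓
  (5) {u, w, k, c}: 0 true — none ✓
  (6) {w, a}: 0 true — none ✓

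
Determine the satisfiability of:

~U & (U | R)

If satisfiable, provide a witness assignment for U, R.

U=F, R=T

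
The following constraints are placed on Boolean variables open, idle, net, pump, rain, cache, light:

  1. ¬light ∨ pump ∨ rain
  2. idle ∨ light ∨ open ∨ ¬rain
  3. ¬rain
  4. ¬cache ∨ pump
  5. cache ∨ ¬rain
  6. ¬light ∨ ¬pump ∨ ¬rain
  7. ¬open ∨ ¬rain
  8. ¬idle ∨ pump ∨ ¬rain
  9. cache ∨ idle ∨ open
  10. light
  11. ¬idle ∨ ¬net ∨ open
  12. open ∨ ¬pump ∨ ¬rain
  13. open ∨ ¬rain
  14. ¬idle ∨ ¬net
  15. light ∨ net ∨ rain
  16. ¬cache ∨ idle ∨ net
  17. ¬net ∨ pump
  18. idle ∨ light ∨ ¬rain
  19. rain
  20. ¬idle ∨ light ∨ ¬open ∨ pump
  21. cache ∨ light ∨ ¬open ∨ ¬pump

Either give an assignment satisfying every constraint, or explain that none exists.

UNSATISFIABLE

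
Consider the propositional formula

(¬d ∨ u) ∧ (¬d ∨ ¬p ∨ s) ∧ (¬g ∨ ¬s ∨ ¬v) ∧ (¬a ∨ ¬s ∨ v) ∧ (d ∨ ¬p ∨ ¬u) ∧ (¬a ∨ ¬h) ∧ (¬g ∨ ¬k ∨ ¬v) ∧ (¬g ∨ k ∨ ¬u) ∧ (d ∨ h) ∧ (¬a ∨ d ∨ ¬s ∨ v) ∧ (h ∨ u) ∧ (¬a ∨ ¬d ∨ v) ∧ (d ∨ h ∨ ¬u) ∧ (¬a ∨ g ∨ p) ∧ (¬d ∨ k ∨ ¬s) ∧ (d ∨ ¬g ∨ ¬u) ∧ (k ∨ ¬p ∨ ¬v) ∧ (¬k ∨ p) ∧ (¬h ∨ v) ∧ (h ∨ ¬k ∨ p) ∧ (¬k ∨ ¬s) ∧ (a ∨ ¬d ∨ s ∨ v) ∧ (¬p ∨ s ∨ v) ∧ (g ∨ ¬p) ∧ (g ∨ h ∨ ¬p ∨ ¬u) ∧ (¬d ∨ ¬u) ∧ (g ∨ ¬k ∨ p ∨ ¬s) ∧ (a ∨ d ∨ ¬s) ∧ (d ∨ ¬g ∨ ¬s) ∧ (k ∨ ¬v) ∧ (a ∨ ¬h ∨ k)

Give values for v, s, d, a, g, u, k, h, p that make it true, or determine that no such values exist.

Case v = True:
  (k ∨ ¬v) forces k = True.
  (¬g ∨ ¬k ∨ ¬v) forces g = False.
  (¬k ∨ p) forces p = True.
  Clause (g ∨ ¬p) is falsified — contradiction.
Case v = False:
  (¬h ∨ v) forces h = False.
  (d ∨ h) forces d = True.
  (¬d ∨ u) forces u = True.
  Clause (¬d ∨ ¬u) is falsified — contradiction.
Both cases fail, so the formula is unsatisfiable.

The formula is unsatisfiable.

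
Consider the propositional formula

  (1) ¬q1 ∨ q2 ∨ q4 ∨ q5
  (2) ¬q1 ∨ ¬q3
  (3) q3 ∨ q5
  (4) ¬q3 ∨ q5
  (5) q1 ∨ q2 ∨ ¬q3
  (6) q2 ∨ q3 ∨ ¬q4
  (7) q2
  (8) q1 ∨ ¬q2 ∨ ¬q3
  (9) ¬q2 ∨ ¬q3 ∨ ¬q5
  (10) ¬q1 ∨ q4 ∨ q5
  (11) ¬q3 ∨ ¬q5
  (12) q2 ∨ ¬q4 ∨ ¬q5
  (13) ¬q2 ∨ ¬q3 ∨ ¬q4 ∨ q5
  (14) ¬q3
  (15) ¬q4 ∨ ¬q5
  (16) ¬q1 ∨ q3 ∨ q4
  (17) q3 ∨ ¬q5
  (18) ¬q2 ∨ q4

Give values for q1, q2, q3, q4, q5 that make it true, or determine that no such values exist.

Case q3 = True:
  Clause (¬q3) is falsified — contradiction.
Case q3 = False:
  (q3 ∨ q5) forces q5 = True.
  Clause (q3 ∨ ¬q5) is falsified — contradiction.
Both cases fail, so the formula is unsatisfiable.

UNSATISFIABLE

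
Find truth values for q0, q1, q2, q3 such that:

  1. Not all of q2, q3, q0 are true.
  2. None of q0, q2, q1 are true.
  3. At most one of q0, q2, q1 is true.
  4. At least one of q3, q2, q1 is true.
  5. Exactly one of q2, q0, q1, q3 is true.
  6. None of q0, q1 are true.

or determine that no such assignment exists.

q0 = False; q1 = False; q2 = False; q3 = True

  (1) {q2, q3, q0}: 1/3 true — not all ✓
  (2) {q0, q2, q1}: 0 true — none ✓
  (3) {q0, q2, q1}: 0 true — at most one ✓
  (4) {q3, q2, q1}: 1 true — at least one ✓
  (5) {q2, q0, q1, q3}: 1 true — exactly one ✓
  (6) {q0, q1}: 0 true — none ✓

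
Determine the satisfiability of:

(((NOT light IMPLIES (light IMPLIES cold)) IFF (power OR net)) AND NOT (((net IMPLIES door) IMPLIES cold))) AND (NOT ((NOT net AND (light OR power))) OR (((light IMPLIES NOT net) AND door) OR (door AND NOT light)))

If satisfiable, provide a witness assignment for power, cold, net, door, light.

power = False, cold = False, net = True, door = True, light = False

  ((NOT light IMPLIES (light IMPLIES cold)) IFF (power OR net)) AND NOT (((net IMPLIES door) IMPLIES cold)) = True
    (NOT light IMPLIES (light IMPLIES cold)) IFF (power OR net) = True
      NOT light IMPLIES (light IMPLIES cold) = True
        NOT light = True
        light IMPLIES cold = True
      power OR net = True
    NOT (((net IMPLIES door) IMPLIES cold)) = True
      (net IMPLIES door) IMPLIES cold = False
        net IMPLIES door = True
  NOT ((NOT net AND (light OR power))) OR (((light IMPLIES NOT net) AND door) OR (door AND NOT light)) = True
    NOT ((NOT net AND (light OR power))) = True
      NOT net AND (light OR power) = False
        NOT net = False
        light OR power = False
    ((light IMPLIES NOT net) AND door) OR (door AND NOT light) = True
      (light IMPLIES NOT net) AND door = True
        light IMPLIES NOT net = True
          NOT net = False
      door AND NOT light = True
        NOT light = True
Both conjuncts True, so the formula holds.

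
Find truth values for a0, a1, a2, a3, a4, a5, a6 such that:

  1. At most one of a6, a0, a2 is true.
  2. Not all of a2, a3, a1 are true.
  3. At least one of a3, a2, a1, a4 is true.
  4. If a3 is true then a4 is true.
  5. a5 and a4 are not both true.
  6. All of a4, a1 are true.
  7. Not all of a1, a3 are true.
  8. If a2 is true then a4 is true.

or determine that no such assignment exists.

a0 = True, a1 = True, a2 = False, a3 = False, a4 = True, a5 = False, a6 = False

  (1) {a6, a0, a2}: 1 true — at most one ✓
  (2) {a2, a3, a1}: 1/3 true — not all ✓
  (3) {a3, a2, a1, a4}: 2 true — at least one ✓
  (4) a3=F ⇒ a4: vacuous ✓
  (5) a5=F, a4=T — not both ✓
  (6) {a4, a1}: all 2 true ✓
  (7) {a1, a3}: 1/2 true — not all ✓
  (8) a2=F ⇒ a4: vacuous ✓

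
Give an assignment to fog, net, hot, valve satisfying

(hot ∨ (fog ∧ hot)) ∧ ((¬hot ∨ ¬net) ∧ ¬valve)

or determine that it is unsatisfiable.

fog = True, net = False, hot = True, valve = False

  hot ∨ (fog ∧ hot) = True
    fog ∧ hot = True
  (¬hot ∨ ¬net) ∧ ¬valve = True
    ¬hot ∨ ¬net = True
      ¬hot = False
      ¬net = True
    ¬valve = True
Both conjuncts True, so the formula holds.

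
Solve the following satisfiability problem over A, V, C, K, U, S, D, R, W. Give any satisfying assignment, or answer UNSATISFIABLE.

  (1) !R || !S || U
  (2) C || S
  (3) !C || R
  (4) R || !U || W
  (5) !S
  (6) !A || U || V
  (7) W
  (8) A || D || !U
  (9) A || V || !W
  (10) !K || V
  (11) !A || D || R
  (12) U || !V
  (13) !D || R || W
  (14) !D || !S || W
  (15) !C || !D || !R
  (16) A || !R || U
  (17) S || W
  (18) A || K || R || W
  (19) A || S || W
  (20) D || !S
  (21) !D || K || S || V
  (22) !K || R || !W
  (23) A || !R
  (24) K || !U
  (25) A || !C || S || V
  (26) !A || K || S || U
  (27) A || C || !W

Unit clause (!S) forces S = False.
Unit clause (W) forces W = True.
In (C || S) only C is left, so C = True.
In (!C || R) only R is left, so R = True.
In (!C || !D || !R) only !D is left, so D = False.
In (A || !R) only A is left, so A = True.
Try V = False:
  (!A || U || V) forces U = True.
  (!K || V) forces K = False.
  clause (K || !U) is falsified — backtrack.
So V = True.
  then (U || !V) forces U = True.
  then (K || !U) forces K = True.
All clauses satisfied.

A = True, V = True, C = True, K = True, U = True, S = False, D = False, R = True, W = True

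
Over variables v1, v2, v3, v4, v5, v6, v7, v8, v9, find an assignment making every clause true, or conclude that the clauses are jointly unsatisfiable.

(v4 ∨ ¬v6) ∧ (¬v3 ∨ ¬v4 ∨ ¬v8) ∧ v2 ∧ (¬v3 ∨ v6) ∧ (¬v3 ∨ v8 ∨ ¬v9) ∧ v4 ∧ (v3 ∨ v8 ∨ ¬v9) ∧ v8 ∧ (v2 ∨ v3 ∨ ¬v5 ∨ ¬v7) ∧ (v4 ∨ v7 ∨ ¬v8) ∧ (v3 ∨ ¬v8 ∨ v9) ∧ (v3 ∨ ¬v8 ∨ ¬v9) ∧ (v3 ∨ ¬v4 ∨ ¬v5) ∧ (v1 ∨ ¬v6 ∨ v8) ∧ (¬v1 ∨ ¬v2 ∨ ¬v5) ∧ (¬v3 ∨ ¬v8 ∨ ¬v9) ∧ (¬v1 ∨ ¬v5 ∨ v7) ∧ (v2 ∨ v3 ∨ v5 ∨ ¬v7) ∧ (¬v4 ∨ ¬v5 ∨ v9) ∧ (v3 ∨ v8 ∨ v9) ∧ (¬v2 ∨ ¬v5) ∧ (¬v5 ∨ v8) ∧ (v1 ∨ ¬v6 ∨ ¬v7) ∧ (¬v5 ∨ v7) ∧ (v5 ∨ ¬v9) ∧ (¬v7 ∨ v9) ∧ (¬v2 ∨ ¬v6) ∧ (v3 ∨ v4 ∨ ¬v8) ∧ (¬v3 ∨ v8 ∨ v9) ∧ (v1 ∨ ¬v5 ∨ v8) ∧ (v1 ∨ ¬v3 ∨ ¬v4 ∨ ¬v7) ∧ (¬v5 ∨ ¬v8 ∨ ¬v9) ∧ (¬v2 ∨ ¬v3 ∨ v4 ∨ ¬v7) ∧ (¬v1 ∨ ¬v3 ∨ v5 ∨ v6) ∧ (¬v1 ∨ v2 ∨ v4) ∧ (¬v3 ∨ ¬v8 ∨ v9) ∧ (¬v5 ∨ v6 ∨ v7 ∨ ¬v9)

No satisfying assignment exists.

Case v2 = True:
  (v4) forces v4 = True.
  (v8) forces v8 = True.
  (¬v3 ∨ ¬v4 ∨ ¬v8) forces v3 = False.
  (v3 ∨ ¬v8 ∨ v9) forces v9 = True.
  Clause (v3 ∨ ¬v8 ∨ ¬v9) is falsified — contradiction.
Case v2 = False:
  Clause (v2) is falsified — contradiction.
Both cases fail, so the formula is unsatisfiable.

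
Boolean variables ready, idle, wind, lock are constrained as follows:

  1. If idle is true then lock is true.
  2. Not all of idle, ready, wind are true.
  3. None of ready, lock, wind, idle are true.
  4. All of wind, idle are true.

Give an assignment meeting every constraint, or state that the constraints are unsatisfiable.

Case idle = True:
  Constraint (3) is violated (idle=T) — contradiction.
Case idle = False:
  Constraint (4) is violated (idle=F) — contradiction.
Both cases fail — unsatisfiable.

UNSATISFIABLE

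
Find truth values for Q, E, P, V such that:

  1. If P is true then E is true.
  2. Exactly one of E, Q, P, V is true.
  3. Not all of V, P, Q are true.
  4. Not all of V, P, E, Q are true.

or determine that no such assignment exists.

Q = False; E = True; P = False; V = False

  (1) P=F ⇒ E: vacuous ✓
  (2) {E, Q, P, V}: 1 true — exactly one ✓
  (3) {V, P, Q}: 0/3 true — not all ✓
  (4) {V, P, E, Q}: 1/4 true — not all ✓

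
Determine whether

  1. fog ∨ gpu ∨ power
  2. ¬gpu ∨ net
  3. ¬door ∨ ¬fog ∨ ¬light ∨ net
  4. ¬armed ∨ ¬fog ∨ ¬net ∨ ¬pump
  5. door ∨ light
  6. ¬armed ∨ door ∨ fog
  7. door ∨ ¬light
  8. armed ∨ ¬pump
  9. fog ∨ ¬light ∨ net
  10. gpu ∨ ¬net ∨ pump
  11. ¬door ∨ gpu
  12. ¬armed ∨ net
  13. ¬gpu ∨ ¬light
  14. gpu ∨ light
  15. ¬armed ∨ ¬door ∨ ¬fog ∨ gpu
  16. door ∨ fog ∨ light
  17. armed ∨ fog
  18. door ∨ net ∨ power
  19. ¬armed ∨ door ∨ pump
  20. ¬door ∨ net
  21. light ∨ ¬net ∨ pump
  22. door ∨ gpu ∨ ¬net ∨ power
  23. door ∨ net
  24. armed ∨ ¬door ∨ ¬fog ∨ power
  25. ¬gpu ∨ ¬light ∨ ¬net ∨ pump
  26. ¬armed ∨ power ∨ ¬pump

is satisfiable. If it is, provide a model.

Set light = False.
  then (door ∨ light) forces door = True.
  then (¬door ∨ gpu) forces gpu = True.
  then (¬door ∨ net) forces net = True.
  then (light ∨ ¬net ∨ pump) forces pump = True.
  then (armed ∨ ¬pump) forces armed = True.
  then (¬armed ∨ power ∨ ¬pump) forces power = True.
  then (¬armed ∨ ¬fog ∨ ¬net ∨ ¬pump) forces fog = False.
All clauses satisfied.

light: False, armed: True, fog: False, power: True, net: True, gpu: True, door: True, pump: True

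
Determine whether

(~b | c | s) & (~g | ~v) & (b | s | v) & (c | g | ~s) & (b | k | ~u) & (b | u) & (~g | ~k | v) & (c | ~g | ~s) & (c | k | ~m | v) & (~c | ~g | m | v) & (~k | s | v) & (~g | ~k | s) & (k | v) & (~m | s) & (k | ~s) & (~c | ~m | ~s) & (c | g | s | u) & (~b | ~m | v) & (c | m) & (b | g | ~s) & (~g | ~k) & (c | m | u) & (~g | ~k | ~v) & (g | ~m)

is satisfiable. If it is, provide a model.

s = False, m = False, g = False, v = True, u = True, b = True, c = True, k = True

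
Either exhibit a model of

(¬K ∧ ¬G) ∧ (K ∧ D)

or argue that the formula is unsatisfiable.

The formula is unsatisfiable.

Case K = True: the conjunct ¬K is False.
Case K = False: the conjunct K is False.
Both cases fail — unsatisfiable.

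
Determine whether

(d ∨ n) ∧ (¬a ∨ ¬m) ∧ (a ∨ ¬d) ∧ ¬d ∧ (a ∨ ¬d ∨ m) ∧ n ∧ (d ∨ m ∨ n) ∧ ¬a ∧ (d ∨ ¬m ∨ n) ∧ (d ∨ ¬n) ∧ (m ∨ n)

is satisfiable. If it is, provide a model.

No satisfying assignment exists.

Case n = True:
  (¬d) forces d = False.
  Clause (d ∨ ¬n) is falsified — contradiction.
Case n = False:
  Clause (n) is falsified — contradiction.
Both cases fail, so the formula is unsatisfiable.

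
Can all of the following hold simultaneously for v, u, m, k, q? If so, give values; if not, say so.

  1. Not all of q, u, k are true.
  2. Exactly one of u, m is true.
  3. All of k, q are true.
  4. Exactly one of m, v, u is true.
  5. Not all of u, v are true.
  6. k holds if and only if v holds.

Case k = True:
  (3) forces q = True.
  (1) with q=T, k=T forces u = False.
  (2) with u=F forces m = True.
  (4) with m=T forces v = False.
  Constraint (6) is violated (k=T, v=F) — contradiction.
Case k = False:
  Constraint (3) is violated (k=F) — contradiction.
Both cases fail — unsatisfiable.

No satisfying assignment exists.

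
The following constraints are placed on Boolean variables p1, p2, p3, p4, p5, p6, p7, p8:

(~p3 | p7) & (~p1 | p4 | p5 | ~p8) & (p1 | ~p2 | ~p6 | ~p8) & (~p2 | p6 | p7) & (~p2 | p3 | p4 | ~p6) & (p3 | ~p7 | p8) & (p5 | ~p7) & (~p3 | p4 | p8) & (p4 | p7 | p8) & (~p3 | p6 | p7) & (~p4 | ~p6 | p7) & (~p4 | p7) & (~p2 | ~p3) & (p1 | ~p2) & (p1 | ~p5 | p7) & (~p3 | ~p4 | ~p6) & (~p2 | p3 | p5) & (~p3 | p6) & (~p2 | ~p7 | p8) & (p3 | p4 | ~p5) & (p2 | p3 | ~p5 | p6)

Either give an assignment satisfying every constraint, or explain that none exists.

p1: False, p2: False, p3: False, p4: True, p5: True, p6: True, p7: True, p8: True

Set p1 = False.
  then (p1 | ~p2) forces p2 = False.
Set p3 = False.
Set p4 = True.
  then (~p4 | p7) forces p7 = True.
  then (p3 | ~p7 | p8) forces p8 = True.
  then (p5 | ~p7) forces p5 = True.
  then (p2 | p3 | ~p5 | p6) forces p6 = True.
All clauses satisfied.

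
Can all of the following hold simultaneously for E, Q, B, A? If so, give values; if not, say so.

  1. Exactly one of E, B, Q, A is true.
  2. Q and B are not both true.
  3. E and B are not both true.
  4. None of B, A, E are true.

E: False, Q: True, B: False, A: False

  (1) {E, B, Q, A}: 1 true — exactly one ✓
  (2) Q=T, B=F — not both ✓
  (3) E=F, B=F — not both ✓
  (4) {B, A, E}: 0 true — none ✓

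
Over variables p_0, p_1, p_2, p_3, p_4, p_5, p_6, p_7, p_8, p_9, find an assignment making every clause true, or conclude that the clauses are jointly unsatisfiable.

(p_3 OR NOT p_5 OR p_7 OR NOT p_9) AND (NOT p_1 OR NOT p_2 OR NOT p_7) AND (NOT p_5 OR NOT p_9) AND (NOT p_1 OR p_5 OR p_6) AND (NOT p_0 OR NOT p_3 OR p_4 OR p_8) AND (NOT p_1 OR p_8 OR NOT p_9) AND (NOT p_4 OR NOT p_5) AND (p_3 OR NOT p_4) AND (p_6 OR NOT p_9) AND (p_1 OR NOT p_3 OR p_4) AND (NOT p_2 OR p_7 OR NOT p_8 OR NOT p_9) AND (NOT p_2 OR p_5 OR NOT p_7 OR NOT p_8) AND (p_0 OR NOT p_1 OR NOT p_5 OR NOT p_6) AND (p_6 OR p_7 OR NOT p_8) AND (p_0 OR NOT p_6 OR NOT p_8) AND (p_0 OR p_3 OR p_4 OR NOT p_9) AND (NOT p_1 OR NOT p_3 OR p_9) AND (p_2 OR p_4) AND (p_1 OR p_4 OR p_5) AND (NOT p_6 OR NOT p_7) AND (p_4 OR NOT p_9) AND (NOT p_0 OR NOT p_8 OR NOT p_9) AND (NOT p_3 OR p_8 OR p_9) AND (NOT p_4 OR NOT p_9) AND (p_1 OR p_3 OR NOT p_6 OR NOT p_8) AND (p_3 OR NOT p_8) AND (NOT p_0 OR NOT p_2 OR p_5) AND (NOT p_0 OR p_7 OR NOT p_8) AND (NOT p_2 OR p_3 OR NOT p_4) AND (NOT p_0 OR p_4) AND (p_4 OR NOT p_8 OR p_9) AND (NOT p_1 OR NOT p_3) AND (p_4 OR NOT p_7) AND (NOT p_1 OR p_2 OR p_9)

p_0 = False, p_1 = True, p_2 = True, p_3 = False, p_4 = False, p_5 = True, p_6 = False, p_7 = False, p_8 = False, p_9 = False

Set p_0 = False.
Set p_1 = True.
  then (NOT p_1 OR NOT p_3) forces p_3 = False.
  then (p_3 OR NOT p_4) forces p_4 = False.
  then (p_0 OR p_3 OR p_4 OR NOT p_9) forces p_9 = False.
  then (p_2 OR p_4) forces p_2 = True.
  then (p_3 OR NOT p_8) forces p_8 = False.
  then (p_4 OR NOT p_7) forces p_7 = False.
Set p_5 = True.
  then (p_0 OR NOT p_1 OR NOT p_5 OR NOT p_6) forces p_6 = False.
All clauses satisfied.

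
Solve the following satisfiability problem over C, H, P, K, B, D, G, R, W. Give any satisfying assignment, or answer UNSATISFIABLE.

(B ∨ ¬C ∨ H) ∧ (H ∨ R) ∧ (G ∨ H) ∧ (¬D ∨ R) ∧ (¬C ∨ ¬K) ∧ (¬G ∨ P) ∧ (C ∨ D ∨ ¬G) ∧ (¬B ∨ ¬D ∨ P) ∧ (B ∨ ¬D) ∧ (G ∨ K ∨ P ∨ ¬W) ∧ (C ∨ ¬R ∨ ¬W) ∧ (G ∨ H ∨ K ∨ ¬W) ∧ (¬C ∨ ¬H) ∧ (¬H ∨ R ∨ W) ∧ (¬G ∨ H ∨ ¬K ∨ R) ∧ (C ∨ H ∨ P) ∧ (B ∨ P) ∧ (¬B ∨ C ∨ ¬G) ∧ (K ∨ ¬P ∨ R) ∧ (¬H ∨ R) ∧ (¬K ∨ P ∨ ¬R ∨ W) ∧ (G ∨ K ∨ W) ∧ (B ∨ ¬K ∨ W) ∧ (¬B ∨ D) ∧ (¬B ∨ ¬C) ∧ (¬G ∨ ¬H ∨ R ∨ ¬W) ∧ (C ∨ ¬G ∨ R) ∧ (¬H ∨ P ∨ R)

Set C = False.
Set H = True.
  then (¬H ∨ R) forces R = True.
  then (C ∨ ¬R ∨ ¬W) forces W = False.
Try P = False:
  (¬G ∨ P) forces G = False.
  (B ∨ P) forces B = True.
  (¬B ∨ ¬D ∨ P) forces D = False.
  clause (¬B ∨ D) is falsified — backtrack.
So P = True.
Set K = True.
  then (B ∨ ¬K ∨ W) forces B = True.
  then (¬B ∨ D) forces D = True.
  then (¬B ∨ C ∨ ¬G) forces G = False.
All clauses satisfied.

C = False, H = True, P = True, K = True, B = True, D = True, G = False, R = True, W = False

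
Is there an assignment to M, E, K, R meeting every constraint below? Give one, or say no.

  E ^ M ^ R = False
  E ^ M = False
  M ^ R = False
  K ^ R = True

M: False, E: False, K: True, R: False

E ^ M ^ R = F ^ F ^ F = False ✓
E ^ M = F ^ F = False ✓
M ^ R = F ^ F = False ✓
K ^ R = T ^ F = True ✓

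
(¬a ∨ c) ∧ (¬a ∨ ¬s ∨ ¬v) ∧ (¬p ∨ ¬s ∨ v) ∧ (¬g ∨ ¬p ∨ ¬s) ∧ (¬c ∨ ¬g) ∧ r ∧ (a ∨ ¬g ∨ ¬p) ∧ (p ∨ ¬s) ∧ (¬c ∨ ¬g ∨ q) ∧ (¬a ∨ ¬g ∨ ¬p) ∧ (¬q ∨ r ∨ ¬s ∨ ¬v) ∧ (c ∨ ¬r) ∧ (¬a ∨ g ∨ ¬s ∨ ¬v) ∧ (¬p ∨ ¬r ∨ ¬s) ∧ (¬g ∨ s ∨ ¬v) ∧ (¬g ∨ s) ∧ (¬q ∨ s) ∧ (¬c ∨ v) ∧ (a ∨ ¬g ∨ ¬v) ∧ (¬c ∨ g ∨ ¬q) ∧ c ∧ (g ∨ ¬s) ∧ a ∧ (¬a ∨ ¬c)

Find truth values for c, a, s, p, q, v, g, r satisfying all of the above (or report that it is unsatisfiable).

Case a = True:
  (¬a ∨ c) forces c = True.
  Clause (¬a ∨ ¬c) is falsified — contradiction.
Case a = False:
  Clause (a) is falsified — contradiction.
Both cases fail, so the formula is unsatisfiable.

UNSATISFIABLE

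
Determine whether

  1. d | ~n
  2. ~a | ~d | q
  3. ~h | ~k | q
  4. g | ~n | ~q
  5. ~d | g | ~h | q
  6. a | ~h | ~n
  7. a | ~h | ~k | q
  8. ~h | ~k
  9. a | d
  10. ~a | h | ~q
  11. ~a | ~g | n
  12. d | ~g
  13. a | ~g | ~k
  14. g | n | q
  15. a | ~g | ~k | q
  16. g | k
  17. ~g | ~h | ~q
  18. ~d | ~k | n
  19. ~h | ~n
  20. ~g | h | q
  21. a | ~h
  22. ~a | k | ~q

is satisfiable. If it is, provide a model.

Set d = True.
Set g = True.
Try h = True:
  (~h | ~k) forces k = False.
  (~g | ~h | ~q) forces q = False.
  (~a | ~d | q) forces a = False.
  clause (a | ~h) is falsified — backtrack.
So h = False.
  then (~g | h | q) forces q = True.
  then (~a | h | ~q) forces a = False.
  then (a | ~g | ~k) forces k = False.
Set n = True.
All clauses satisfied.

d=T; g=T; h=F; n=T; a=F; q=T; k=F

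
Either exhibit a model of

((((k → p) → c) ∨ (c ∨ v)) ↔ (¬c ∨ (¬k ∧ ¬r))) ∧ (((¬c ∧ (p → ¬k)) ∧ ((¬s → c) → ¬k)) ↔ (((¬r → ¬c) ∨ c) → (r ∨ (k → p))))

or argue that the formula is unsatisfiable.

k = False, r = True, p = True, s = False, v = True, c = False

  (((k → p) → c) ∨ (c ∨ v)) ↔ (¬c ∨ (¬k ∧ ¬r)) = True
    ((k → p) → c) ∨ (c ∨ v) = True
      (k → p) → c = False
        k → p = True
      c ∨ v = True
    ¬c ∨ (¬k ∧ ¬r) = True
      ¬c = True
      ¬k ∧ ¬r = False
        ¬k = True
        ¬r = False
  ((¬c ∧ (p → ¬k)) ∧ ((¬s → c) → ¬k)) ↔ (((¬r → ¬c) ∨ c) → (r ∨ (k → p))) = True
    (¬c ∧ (p → ¬k)) ∧ ((¬s → c) → ¬k) = True
      ¬c ∧ (p → ¬k) = True
        ¬c = True
        p → ¬k = True
          ¬k = True
      (¬s → c) → ¬k = True
        ¬s → c = False
          ¬s = True
        ¬k = True
    ((¬r → ¬c) ∨ c) → (r ∨ (k → p)) = True
      (¬r → ¬c) ∨ c = True
        ¬r → ¬c = True
          ¬r = False
          ¬c = True
      r ∨ (k → p) = True
        k → p = True
Both conjuncts True, so the formula holds.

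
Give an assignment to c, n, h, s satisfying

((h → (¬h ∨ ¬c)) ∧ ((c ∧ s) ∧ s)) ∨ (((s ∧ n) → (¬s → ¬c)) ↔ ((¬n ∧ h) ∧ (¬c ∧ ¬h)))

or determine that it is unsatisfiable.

c = True, n = False, h = False, s = True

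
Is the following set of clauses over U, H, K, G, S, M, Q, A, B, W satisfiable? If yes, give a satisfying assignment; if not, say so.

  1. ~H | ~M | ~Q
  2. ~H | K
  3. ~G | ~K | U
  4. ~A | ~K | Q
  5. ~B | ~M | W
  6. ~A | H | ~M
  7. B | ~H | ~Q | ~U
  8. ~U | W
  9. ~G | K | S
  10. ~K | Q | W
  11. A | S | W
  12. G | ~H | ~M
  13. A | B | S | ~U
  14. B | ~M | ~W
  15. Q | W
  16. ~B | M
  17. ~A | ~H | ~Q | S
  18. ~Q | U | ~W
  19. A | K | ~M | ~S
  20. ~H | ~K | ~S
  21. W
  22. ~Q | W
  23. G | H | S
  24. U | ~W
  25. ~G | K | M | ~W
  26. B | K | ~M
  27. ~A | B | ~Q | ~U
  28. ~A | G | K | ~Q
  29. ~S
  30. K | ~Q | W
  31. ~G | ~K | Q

Unit clause (W) forces W = True.
In (U | ~W) only U is left, so U = True.
Unit clause (~S) forces S = False.
Set H = False.
  then (G | H | S) forces G = True.
  then (~G | K | S) forces K = True.
  then (~G | ~K | Q) forces Q = True.
Try M = False:
  (~B | M) forces B = False.
  (A | B | S | ~U) forces A = True.
  clause (~A | B | ~Q | ~U) is falsified — backtrack.
So M = True.
  then (~A | H | ~M) forces A = False.
  then (A | B | S | ~U) forces B = True.
All clauses satisfied.

U = True; H = False; K = True; G = True; S = False; M = True; Q = True; A = False; B = True; W = True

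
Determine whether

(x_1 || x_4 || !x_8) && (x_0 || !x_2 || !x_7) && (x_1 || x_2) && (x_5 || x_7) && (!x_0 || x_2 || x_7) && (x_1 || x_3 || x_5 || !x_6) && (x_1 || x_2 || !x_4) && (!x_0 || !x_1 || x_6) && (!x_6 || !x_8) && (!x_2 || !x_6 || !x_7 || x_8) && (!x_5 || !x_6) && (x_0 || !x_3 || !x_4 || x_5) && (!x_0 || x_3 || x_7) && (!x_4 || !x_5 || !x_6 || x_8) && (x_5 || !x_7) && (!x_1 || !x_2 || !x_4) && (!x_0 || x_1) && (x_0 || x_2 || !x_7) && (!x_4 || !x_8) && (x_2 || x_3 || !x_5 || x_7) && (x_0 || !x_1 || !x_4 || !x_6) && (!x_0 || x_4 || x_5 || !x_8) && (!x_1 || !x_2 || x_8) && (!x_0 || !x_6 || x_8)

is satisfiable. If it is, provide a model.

x_0: False, x_1: True, x_2: False, x_3: True, x_4: False, x_5: True, x_6: False, x_7: False, x_8: True

Try x_0 = True:
  (!x_0 || x_1) forces x_1 = True.
  (!x_0 || !x_1 || x_6) forces x_6 = True.
  (!x_6 || !x_8) forces x_8 = False.
  clause (!x_0 || !x_6 || x_8) is falsified — backtrack.
So x_0 = False.
Set x_1 = True.
Set x_2 = False.
  then (x_0 || x_2 || !x_7) forces x_7 = False.
  then (x_5 || x_7) forces x_5 = True.
  then (!x_5 || !x_6) forces x_6 = False.
  then (x_2 || x_3 || !x_5 || x_7) forces x_3 = True.
Set x_4 = False.
Set x_8 = True.
All clauses satisfied.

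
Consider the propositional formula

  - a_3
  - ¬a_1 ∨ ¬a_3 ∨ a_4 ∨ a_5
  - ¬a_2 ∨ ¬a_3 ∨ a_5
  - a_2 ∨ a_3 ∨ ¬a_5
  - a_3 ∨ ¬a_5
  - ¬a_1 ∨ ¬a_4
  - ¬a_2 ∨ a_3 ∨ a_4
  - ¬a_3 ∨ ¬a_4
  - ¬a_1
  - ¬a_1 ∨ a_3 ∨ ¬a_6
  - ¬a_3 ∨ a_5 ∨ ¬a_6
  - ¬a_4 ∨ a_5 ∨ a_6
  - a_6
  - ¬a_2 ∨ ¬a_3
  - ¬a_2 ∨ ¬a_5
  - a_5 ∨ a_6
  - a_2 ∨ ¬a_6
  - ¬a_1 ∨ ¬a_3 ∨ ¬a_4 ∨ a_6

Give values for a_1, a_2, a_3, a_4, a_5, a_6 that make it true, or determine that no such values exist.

UNSATISFIABLE

Case a_1 = True:
  Clause (¬a_1) is falsified — contradiction.
Case a_1 = False:
  (a_3) forces a_3 = True.
  (¬a_3 ∨ ¬a_4) forces a_4 = False.
  (a_6) forces a_6 = True.
  (¬a_3 ∨ a_5 ∨ ¬a_6) forces a_5 = True.
  (¬a_2 ∨ ¬a_3) forces a_2 = False.
  Clause (a_2 ∨ ¬a_6) is falsified — contradiction.
Both cases fail, so the formula is unsatisfiable.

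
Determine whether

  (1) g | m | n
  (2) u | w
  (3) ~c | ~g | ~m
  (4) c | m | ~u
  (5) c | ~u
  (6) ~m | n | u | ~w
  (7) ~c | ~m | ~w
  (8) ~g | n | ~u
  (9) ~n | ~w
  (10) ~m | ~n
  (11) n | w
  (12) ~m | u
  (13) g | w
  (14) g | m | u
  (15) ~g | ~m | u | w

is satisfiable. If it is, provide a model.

Try m = True:
  (~m | ~n) forces n = False.
  (n | w) forces w = True.
  (~m | n | u | ~w) forces u = True.
  (c | ~u) forces c = True.
  clause (~c | ~m | ~w) is falsified — backtrack.
So m = False.
Set w = True.
  then (~n | ~w) forces n = False.
  then (g | m | n) forces g = True.
  then (~g | n | ~u) forces u = False.
Set c = False.
All clauses satisfied.

m = False, w = True, g = True, c = False, u = False, n = False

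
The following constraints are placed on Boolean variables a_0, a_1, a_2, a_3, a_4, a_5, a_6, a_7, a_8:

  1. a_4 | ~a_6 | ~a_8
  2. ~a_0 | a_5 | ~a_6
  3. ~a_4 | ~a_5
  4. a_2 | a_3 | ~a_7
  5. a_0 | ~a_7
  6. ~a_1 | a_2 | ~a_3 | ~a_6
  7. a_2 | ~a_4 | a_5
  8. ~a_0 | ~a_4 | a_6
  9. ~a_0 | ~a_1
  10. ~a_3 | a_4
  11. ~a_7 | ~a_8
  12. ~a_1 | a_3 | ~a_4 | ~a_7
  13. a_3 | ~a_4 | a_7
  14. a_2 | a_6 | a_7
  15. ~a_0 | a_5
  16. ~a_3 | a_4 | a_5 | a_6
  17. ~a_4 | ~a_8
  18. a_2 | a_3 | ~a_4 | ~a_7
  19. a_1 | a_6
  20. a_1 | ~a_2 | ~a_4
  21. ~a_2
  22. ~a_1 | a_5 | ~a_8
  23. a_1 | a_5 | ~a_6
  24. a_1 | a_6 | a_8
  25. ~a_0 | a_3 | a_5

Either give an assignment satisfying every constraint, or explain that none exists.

Unit clause (~a_2) forces a_2 = False.
Set a_0 = False.
  then (a_0 | ~a_7) forces a_7 = False.
  then (a_2 | a_6 | a_7) forces a_6 = True.
Set a_1 = True.
  then (~a_1 | a_2 | ~a_3 | ~a_6) forces a_3 = False.
  then (a_3 | ~a_4 | a_7) forces a_4 = False.
  then (a_4 | ~a_6 | ~a_8) forces a_8 = False.
Set a_5 = True.
All clauses satisfied.

a_0 = False, a_1 = True, a_2 = False, a_3 = False, a_4 = False, a_5 = True, a_6 = True, a_7 = False, a_8 = False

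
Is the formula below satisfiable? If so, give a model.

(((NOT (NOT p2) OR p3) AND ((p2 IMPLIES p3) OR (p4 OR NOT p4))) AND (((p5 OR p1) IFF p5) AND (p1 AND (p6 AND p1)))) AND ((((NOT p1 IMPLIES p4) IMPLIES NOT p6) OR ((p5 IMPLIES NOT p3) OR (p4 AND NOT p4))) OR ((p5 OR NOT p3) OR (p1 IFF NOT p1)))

p1 = True, p2 = False, p3 = True, p4 = True, p5 = True, p6 = True

  ((NOT (NOT p2) OR p3) AND ((p2 IMPLIES p3) OR (p4 OR NOT p4))) AND (((p5 OR p1) IFF p5) AND (p1 AND (p6 AND p1))) = True
    (NOT (NOT p2) OR p3) AND ((p2 IMPLIES p3) OR (p4 OR NOT p4)) = True
      NOT (NOT p2) OR p3 = True
        NOT (NOT p2) = False
          NOT p2 = True
      (p2 IMPLIES p3) OR (p4 OR NOT p4) = True
        p2 IMPLIES p3 = True
        p4 OR NOT p4 = True
          NOT p4 = False
    ((p5 OR p1) IFF p5) AND (p1 AND (p6 AND p1)) = True
      (p5 OR p1) IFF p5 = True
        p5 OR p1 = True
      p1 AND (p6 AND p1) = True
        p6 AND p1 = True
  (((NOT p1 IMPLIES p4) IMPLIES NOT p6) OR ((p5 IMPLIES NOT p3) OR (p4 AND NOT p4))) OR ((p5 OR NOT p3) OR (p1 IFF NOT p1)) = True
    ((NOT p1 IMPLIES p4) IMPLIES NOT p6) OR ((p5 IMPLIES NOT p3) OR (p4 AND NOT p4)) = False
      (NOT p1 IMPLIES p4) IMPLIES NOT p6 = False
        NOT p1 IMPLIES p4 = True
          NOT p1 = False
        NOT p6 = False
      (p5 IMPLIES NOT p3) OR (p4 AND NOT p4) = False
        p5 IMPLIES NOT p3 = False
          NOT p3 = False
        p4 AND NOT p4 = False
          NOT p4 = False
    (p5 OR NOT p3) OR (p1 IFF NOT p1) = True
      p5 OR NOT p3 = True
        NOT p3 = False
      p1 IFF NOT p1 = False
        NOT p1 = False
Both conjuncts True, so the formula holds.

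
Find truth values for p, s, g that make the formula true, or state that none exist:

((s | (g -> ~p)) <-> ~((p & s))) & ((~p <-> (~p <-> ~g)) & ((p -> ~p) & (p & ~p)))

Unsatisfiable — no assignment works.

Case p = True: the conjunct p -> ~p becomes True -> ~True = False.
Case p = False: the conjunct p is False.
Both cases fail — unsatisfiable.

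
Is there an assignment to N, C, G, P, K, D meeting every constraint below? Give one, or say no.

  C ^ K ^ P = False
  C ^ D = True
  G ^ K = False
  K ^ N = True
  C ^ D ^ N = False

N: True, C: False, G: False, P: False, K: False, D: True

C ^ K ^ P = F ^ F ^ F = False ✓
C ^ D = F ^ T = True ✓
G ^ K = F ^ F = False ✓
K ^ N = F ^ T = True ✓
C ^ D ^ N = F ^ T ^ T = False ✓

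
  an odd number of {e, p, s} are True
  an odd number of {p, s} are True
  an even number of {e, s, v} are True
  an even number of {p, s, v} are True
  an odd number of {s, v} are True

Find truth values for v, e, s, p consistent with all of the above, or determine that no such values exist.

UNSATISFIABLE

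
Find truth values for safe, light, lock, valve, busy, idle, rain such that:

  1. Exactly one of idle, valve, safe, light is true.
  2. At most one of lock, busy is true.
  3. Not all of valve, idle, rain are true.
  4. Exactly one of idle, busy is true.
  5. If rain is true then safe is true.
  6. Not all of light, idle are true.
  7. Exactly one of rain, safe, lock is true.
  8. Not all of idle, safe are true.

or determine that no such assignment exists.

safe = True, light = False, lock = False, valve = False, busy = True, idle = False, rain = False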